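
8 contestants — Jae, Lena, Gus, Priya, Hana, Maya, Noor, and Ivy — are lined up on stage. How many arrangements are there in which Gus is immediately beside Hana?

Glue Gus and Hana into one block (2 internal orders), leaving 7 units to arrange in a row.
That gives 2 × 7! = 2 × 5040 = 10080.

10080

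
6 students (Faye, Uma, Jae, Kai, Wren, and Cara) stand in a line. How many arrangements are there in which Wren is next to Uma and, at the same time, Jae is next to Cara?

96

Treat {Wren,Uma} as one block (2 orders) and {Jae,Cara} as another (2 orders).
That leaves 4 units to arrange: 2 × 2 × 4! = 4 × 24 = 96.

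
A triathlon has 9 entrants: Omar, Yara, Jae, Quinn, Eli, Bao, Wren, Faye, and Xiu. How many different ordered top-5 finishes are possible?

There are 9 choices for 1st place, 8 for 2nd, and so on down to 5 for position 5.
That gives 9 × 8 × 7 × 6 × 5 = 15120.

15120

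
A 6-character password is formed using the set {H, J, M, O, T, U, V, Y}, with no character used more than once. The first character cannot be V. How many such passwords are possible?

17640

The first character has 8−1 = 7 choices (anything except V).
The remaining 5 characters are filled from the other 7 symbols without repetition: 7 × 6 × 5 × 4 × 3 = 2520.
Total: 7 × 2520 = 17640.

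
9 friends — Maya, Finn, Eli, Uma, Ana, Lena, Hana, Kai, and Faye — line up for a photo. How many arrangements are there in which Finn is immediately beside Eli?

Treat {Finn, Eli} as a single unit. There are 8 units to order, and the pair itself can be ordered 2 ways.
So the count is 2·(8)! = 80640.

80640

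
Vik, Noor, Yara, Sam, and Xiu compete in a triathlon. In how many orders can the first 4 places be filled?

This is an ordered selection of 4 from 5: P(5,4).
That gives 5 × 4 × 3 × 2 = 120.

120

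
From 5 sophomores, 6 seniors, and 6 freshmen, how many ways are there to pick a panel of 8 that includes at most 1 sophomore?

4455

Split by how many sophomores are chosen (0 through 1).
Sum: C(5,0)·C(12,8) + C(5,1)·C(12,7) = 495 + 3960 = 4455.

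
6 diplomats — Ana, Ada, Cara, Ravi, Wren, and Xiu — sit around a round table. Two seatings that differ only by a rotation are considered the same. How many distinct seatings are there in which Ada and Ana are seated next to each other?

48

Treat {Ada, Ana} as one unit (2 internal orders) and seat the resulting 5 units around the table: (4)! circular arrangements.
So 2 × (4)! = 2 × 24 = 48.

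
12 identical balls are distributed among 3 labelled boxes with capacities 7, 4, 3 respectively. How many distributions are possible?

6

Ignoring the caps, the number of non-negative solutions to x_1+…+x_3 = 12 is C(14,2) = 91.
Subtract solutions that violate a single cap (substitute x_i' = x_i − (cap_i+1)): x_1 ≥ 8 gives C(6,2) = 15; x_2 ≥ 5 gives C(9,2) = 36; x_3 ≥ 4 gives C(10,2) = 45. Together 96.
Add back pairs where two caps are both exceeded: 0 + 1 + 10 = 11.
By inclusion–exclusion the count is 91 − 96 + 11 = 6.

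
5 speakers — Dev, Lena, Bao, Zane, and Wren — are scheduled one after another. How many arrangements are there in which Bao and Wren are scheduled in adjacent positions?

48

Glue Bao and Wren into one block (2 internal orders), leaving 4 units to arrange in a row.
So the count is 2·(4)! = 48.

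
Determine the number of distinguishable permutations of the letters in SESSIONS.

1680

SESSIONS has 8 letters with S appearing 4 times.
The number of distinct arrangements is 8!/(4!) = 40320/24 = 1680.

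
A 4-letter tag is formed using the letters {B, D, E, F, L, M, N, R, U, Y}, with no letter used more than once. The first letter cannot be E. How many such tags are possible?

The first letter has 10−1 = 9 choices (anything except E).
The remaining 3 letters are filled from the other 9 symbols without repetition: 9 × 8 × 7 = 504.
Total: 9 × 504 = 4536.

4536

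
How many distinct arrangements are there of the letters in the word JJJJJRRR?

Letter multiplicities in JJJJJRRR: J×5, R×3.
Dividing 8! = 40320 by 5!·3! = 720 for the repeated letters gives 56.

56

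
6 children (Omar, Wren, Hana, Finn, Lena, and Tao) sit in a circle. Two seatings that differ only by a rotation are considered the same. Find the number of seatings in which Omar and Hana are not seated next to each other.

72

All circular seatings of 6 people number (5)! = 120.
Those with Omar next to Hana: fuse the pair into one unit and seat 5 units around a circle — 2·(4)! = 48.
Subtracting, 120 − 48 = 72.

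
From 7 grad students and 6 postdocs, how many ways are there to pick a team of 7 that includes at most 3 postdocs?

1058

Split by how many postdocs are chosen (0 through 3).
Sum: C(6,0)·C(7,7) + C(6,1)·C(7,6) + C(6,2)·C(7,5) + C(6,3)·C(7,4) = 1 + 42 + 315 + 700 = 1058.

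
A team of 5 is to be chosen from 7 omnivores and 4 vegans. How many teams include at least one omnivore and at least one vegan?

441

With no constraint there are C(11,5) = 462 possible selections.
Selections missing a whole group: no omnivores → C(4,5) = 0; no vegans → C(7,5) = 21.
Both groups omitted at once is impossible, so 462 − 21 = 441.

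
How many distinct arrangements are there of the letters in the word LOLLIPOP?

The 8 letters of LOLLIPOP have repeats: L appearing 3 times, O appearing twice, and P appearing twice.
The number of distinct arrangements is 8!/(3!·2!·2!) = 40320/24 = 1680.

1680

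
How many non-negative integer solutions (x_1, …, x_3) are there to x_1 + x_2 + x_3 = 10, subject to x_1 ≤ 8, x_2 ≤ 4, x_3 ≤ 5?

Ignoring the caps, the number of non-negative solutions to x_1+…+x_3 = 10 is C(12,2) = 66.
Subtract solutions that violate a single cap (substitute x_i' = x_i − (cap_i+1)): x_1 ≥ 9 gives C(3,2) = 3; x_2 ≥ 5 gives C(7,2) = 21; x_3 ≥ 6 gives C(6,2) = 15. Together 39.
No two caps can be exceeded simultaneously, so the pair terms are all 0.
By inclusion–exclusion the count is 66 − 39 + 0 = 27.

27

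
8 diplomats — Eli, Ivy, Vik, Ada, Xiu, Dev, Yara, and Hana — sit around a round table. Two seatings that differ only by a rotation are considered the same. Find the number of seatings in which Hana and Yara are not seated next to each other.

All circular seatings of 8 people number (7)! = 5040.
Those with Hana next to Yara: fuse the pair into one unit and seat 7 units around a circle — 2·(6)! = 1440.
Subtracting, 5040 − 1440 = 3600.

3600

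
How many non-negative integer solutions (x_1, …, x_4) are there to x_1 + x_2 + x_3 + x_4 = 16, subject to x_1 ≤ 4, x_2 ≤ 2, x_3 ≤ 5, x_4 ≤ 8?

Without the upper bounds there are C(19,3) = 969 ways to split 16 among 4 variables.
Subtract solutions that violate a single cap (substitute x_i' = x_i − (cap_i+1)): x_1 ≥ 5 gives C(14,3) = 364; x_2 ≥ 3 gives C(16,3) = 560; x_3 ≥ 6 gives C(13,3) = 286; x_4 ≥ 9 gives C(10,3) = 120. Together 1330.
Add back pairs where two caps are both exceeded: 165 + 56 + 10 + 120 + 35 + 4 = 390.
Subtract triples: 10 + 0 + 0 + 0 = 10.
By inclusion–exclusion the count is 969 − 1330 + 390 − 10 = 19.

19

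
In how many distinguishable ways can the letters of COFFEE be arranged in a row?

180

Letter multiplicities in COFFEE: C×1, E×2, F×2, O×1.
So there are 6! / (2!·2!) = 180 distinguishable arrangements.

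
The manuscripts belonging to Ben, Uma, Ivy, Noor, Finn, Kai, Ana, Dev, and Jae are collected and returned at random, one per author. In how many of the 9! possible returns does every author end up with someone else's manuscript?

Count assignments avoiding every fixed point. For any j of the 9 authors fixed to their own manuscript, the other 9−j can be arranged in (9−j)! ways.
By inclusion–exclusion this is Σ_{j=0}^{9} (−1)^j C(9,j)·(9−j)!.
Computing: 362880 − 362880 + 181440 − 60480 + 15120 − 3024 + 504 − 72 + 9 − 1 = 133496.

133496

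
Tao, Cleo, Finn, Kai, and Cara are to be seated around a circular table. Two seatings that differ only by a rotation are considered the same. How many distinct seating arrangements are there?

Seat Tao anywhere (absorbing the rotational symmetry), then permute the other 4: (4)! = 24.

24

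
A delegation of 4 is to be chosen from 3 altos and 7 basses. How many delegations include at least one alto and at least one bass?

175

With no constraint there are C(10,4) = 210 possible selections.
Selections missing a whole group: no altos → C(7,4) = 35; no basses → C(3,4) = 0.
Both groups omitted at once is impossible, so 210 − 35 = 175.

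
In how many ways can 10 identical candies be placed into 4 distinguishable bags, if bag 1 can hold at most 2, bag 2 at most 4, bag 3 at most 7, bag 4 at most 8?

Ignoring the caps, the number of non-negative solutions to x_1+…+x_4 = 10 is C(13,3) = 286.
Subtract solutions that violate a single cap (substitute x_i' = x_i − (cap_i+1)): x_1 ≥ 3 gives C(10,3) = 120; x_2 ≥ 5 gives C(8,3) = 56; x_3 ≥ 8 gives C(5,3) = 10; x_4 ≥ 9 gives C(4,3) = 4. Together 190.
Add back pairs where two caps are both exceeded: 10 + 0 + 0 + 0 + 0 + 0 = 10.
By inclusion–exclusion the count is 286 − 190 + 10 = 106.

106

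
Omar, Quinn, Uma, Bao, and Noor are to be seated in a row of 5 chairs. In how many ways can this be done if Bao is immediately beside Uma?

Place the 3 others and the Bao-Uma pair as 4 objects in a line; the pair has 2 internal arrangements.
So the count is 2·(4)! = 48.

48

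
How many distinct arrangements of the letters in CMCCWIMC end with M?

Fix M in the last position and arrange the remaining 7 letters.
Those 7 letters have C appearing 4 times, giving (7)!/(4!) = 210.

210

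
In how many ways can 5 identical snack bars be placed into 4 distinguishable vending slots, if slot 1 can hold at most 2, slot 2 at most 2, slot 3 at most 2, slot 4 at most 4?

25

Without the upper bounds there are C(8,3) = 56 ways to split 5 among 4 vending slots.
Subtract solutions that violate a single cap (substitute x_i' = x_i − (cap_i+1)): x_1 ≥ 3 gives C(5,3) = 10; x_2 ≥ 3 gives C(5,3) = 10; x_3 ≥ 3 gives C(5,3) = 10; x_4 ≥ 5 gives C(3,3) = 1. Together 31.
No two caps can be exceeded simultaneously, so the pair terms are all 0.
By inclusion–exclusion the count is 56 − 31 + 0 = 25.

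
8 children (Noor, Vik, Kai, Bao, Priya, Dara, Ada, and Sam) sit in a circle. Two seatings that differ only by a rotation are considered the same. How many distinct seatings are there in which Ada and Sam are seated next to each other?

Treat {Ada, Sam} as one unit (2 internal orders) and seat the resulting 7 units around the table: (6)! circular arrangements.
So 2 × (6)! = 2 × 720 = 1440.

1440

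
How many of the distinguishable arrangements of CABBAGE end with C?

Fix C in the last position and arrange the remaining 6 letters.
Those 6 letters have A appearing twice and B appearing twice, giving (6)!/(2!·2!) = 180.

180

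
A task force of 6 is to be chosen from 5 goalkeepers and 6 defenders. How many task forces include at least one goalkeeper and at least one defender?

With no constraint there are C(11,6) = 462 possible selections.
Subtract selections that omit an entire group: no goalkeepers → C(6,6) = 1; no defenders → C(5,6) = 0.
Both groups omitted at once is impossible, so 462 − 1 = 461.

461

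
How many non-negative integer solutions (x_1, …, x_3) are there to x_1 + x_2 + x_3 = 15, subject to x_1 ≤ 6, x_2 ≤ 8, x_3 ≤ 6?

Ignoring the caps, the number of non-negative solutions to x_1+…+x_3 = 15 is C(17,2) = 136.
Subtract solutions that violate a single cap (substitute x_i' = x_i − (cap_i+1)): x_1 ≥ 7 gives C(10,2) = 45; x_2 ≥ 9 gives C(8,2) = 28; x_3 ≥ 7 gives C(10,2) = 45. Together 118.
Add back pairs where two caps are both exceeded: 0 + 3 + 0 = 3.
By inclusion–exclusion the count is 136 − 118 + 3 = 21.

21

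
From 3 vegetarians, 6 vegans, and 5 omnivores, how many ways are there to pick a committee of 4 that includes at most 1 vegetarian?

Split by how many vegetarians are chosen (0 through 1).
Sum: C(3,0)·C(11,4) + C(3,1)·C(11,3) = 330 + 495 = 825.

825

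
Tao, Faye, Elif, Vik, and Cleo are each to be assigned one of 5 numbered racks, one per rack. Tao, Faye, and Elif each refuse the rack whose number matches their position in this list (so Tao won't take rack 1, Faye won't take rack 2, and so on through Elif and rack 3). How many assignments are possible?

Let Aᵢ (for i ∈ {1, 2, 3}) be the placements that put person i in their forbidden rack. Any j of these fix j positions, leaving (5−j)! ways to fill the rest, and there are C(3,j) ways to pick which j.
By inclusion–exclusion, the number of valid placements is Σ_{j=0}^{3} (−1)^j C(3,j)·(5−j)!.
Computing: 120 − 72 + 18 − 2 = 64.

64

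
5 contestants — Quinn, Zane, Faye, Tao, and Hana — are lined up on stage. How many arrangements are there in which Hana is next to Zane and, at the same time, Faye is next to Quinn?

Treat {Hana,Zane} as one block (2 orders) and {Faye,Quinn} as another (2 orders).
That leaves 3 units to arrange: 2 × 2 × 3! = 4 × 6 = 24.

24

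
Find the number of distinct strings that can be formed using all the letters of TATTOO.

60

TATTOO has 6 letters with O appearing twice and T appearing 3 times.
So there are 6! / (3!·2!) = 60 distinguishable arrangements.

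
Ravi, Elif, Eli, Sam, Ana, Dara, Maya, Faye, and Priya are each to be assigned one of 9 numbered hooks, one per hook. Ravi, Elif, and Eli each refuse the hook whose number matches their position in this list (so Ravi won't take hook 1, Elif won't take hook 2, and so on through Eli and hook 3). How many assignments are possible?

256320

Let Aᵢ (for i ∈ {1, 2, 3}) be the placements that put person i in their forbidden hook. Any j of these fix j positions, leaving (9−j)! ways to fill the rest, and there are C(3,j) ways to pick which j.
By inclusion–exclusion, the number of valid placements is Σ_{j=0}^{3} (−1)^j C(3,j)·(9−j)!.
Computing: 362880 − 120960 + 15120 − 720 = 256320.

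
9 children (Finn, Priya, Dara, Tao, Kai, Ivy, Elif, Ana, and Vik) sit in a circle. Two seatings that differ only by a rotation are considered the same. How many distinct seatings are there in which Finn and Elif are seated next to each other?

Treat {Finn, Elif} as one unit (2 internal orders) and seat the resulting 8 units around the table: (7)! circular arrangements.
So 2 × (7)! = 2 × 5040 = 10080.

10080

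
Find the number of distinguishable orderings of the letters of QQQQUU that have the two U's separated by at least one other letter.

Total arrangements of QQQQUU: 6!/(4!·2!) = 15.
Arrangements with the U's together: treat UU as one letter, giving (5)!/(4!) = 5.
Subtracting, 15 − 5 = 10 arrangements keep the U's apart.

10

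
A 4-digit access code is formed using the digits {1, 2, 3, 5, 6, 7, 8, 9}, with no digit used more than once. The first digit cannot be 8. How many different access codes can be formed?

The first digit has 8−1 = 7 choices (anything except 8).
The remaining 3 digits are filled from the other 7 symbols without repetition: 7 × 6 × 5 = 210.
Total: 7 × 210 = 1470.

1470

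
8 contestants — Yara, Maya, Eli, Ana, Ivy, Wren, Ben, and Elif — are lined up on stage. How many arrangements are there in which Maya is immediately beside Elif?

Glue Maya and Elif into one block (2 internal orders), leaving 7 units to arrange in a row.
So the count is 2·(7)! = 10080.

10080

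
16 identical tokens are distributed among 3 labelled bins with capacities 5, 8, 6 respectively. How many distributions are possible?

10

Ignoring the caps, the number of non-negative solutions to x_1+…+x_3 = 16 is C(18,2) = 153.
Subtract solutions that violate a single cap (substitute x_i' = x_i − (cap_i+1)): x_1 ≥ 6 gives C(12,2) = 66; x_2 ≥ 9 gives C(9,2) = 36; x_3 ≥ 7 gives C(11,2) = 55. Together 157.
Add back pairs where two caps are both exceeded: 3 + 10 + 1 = 14.
By inclusion–exclusion the count is 153 − 157 + 14 = 10.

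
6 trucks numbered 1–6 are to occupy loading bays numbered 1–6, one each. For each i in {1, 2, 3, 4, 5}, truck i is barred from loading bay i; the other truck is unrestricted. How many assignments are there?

Let Aᵢ (for 1 ≤ i ≤ 5) be the placements that put truck i in its forbidden loading bay. Any j of these fix j positions, leaving (6−j)! ways to fill the rest, and there are C(5,j) ways to pick which j.
By inclusion–exclusion, the number of valid placements is Σ_{j=0}^{5} (−1)^j C(5,j)·(6−j)!.
Computing: 720 − 600 + 240 − 60 + 10 − 1 = 309.

309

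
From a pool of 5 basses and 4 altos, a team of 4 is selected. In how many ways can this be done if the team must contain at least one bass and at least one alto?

Unrestricted: C(9,4) = 126 ways to pick any 4 of the 9.
Selections missing a whole group: no basses → C(4,4) = 1; no altos → C(5,4) = 5.
Both groups omitted at once is impossible, so 126 − 6 = 120.

120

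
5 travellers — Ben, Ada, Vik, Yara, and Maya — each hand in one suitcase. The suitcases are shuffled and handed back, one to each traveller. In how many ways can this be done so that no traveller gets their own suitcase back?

Let Aᵢ be the assignments in which traveller i gets their own suitcase. We want the size of the complement of A₁∪…∪A_5.
By inclusion–exclusion this is Σ_{j=0}^{5} (−1)^j C(5,j)·(5−j)!.
Computing: 120 − 120 + 60 − 20 + 5 − 1 = 44.

44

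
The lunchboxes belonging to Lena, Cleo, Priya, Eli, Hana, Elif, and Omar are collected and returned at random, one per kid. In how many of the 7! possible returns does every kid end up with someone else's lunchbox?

1854

Count assignments avoiding every fixed point. For any j of the 7 kids fixed to their own lunchbox, the other 7−j can be arranged in (7−j)! ways.
By inclusion–exclusion this is Σ_{j=0}^{7} (−1)^j C(7,j)·(7−j)!.
Computing: 5040 − 5040 + 2520 − 840 + 210 − 42 + 7 − 1 = 1854.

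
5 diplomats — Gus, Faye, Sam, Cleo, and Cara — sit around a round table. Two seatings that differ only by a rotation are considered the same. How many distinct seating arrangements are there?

24

Seat Gus anywhere (absorbing the rotational symmetry), then permute the other 4: (4)! = 24.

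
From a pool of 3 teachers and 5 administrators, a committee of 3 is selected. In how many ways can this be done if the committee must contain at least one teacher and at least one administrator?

Total 3-person selections from all 8: C(8,3) = 56.
Selections missing a whole group: no teachers → C(5,3) = 10; no administrators → C(3,3) = 1.
Both groups omitted at once is impossible, so 56 − 11 = 45.

45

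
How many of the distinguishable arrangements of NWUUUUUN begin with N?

With the first slot taken by N, it remains to arrange the other 7 letters (WUUUUUN).
Those 7 letters have U appearing 5 times, giving (7)!/(5!) = 42.

42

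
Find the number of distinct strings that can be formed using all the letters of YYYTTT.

20

YYYTTT has 6 letters with T appearing 3 times and Y appearing 3 times.
So there are 6! / (3!·3!) = 20 distinguishable arrangements.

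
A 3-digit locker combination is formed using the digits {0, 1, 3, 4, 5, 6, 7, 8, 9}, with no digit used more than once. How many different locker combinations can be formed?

504

Choose and order 3 of the 9 symbols: the first digit has 9 options, the next 8, then 7.
That product is 9 × 8 × 7 = 504.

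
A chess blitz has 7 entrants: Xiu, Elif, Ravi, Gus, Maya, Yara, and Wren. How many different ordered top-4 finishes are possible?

840

This is an ordered selection of 4 from 7: P(7,4).
That gives 7 × 6 × 5 × 4 = 840.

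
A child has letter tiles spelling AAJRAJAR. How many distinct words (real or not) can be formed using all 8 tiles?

420

Letter multiplicities in AAJRAJAR: A×4, J×2, R×2.
The number of distinct arrangements is 8!/(4!·2!·2!) = 40320/96 = 420.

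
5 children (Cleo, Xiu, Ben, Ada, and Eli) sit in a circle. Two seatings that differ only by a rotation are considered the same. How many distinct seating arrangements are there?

Fix one person's seat to break rotational symmetry; the remaining 4 people can be arranged in (4)! = 24 ways.

24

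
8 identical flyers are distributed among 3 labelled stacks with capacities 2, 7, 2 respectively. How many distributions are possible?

8

Ignoring the caps, the number of non-negative solutions to x_1+…+x_3 = 8 is C(10,2) = 45.
Subtract solutions that violate a single cap (substitute x_i' = x_i − (cap_i+1)): x_1 ≥ 3 gives C(7,2) = 21; x_2 ≥ 8 gives C(2,2) = 1; x_3 ≥ 3 gives C(7,2) = 21. Together 43.
Add back pairs where two caps are both exceeded: 0 + 6 + 0 = 6.
By inclusion–exclusion the count is 45 − 43 + 6 = 8.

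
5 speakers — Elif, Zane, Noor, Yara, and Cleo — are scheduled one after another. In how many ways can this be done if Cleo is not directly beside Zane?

72

There are 5! = 120 arrangements in all. If Cleo and Zane are adjacent, merging them into one block gives 2·(4)! = 48 arrangements.
Complementary counting: 120 − 48 = 72.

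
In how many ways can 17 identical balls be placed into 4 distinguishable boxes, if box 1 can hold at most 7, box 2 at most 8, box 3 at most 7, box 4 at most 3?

128

Ignoring the caps, the number of non-negative solutions to x_1+…+x_4 = 17 is C(20,3) = 1140.
Subtract solutions that violate a single cap (substitute x_i' = x_i − (cap_i+1)): x_1 ≥ 8 gives C(12,3) = 220; x_2 ≥ 9 gives C(11,3) = 165; x_3 ≥ 8 gives C(12,3) = 220; x_4 ≥ 4 gives C(16,3) = 560. Together 1165.
Add back pairs where two caps are both exceeded: 1 + 4 + 56 + 1 + 35 + 56 = 153.
By inclusion–exclusion the count is 1140 − 1165 + 153 = 128.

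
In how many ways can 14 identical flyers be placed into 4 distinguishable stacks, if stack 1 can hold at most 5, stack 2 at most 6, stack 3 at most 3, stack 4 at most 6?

By stars and bars, unrestricted non-negative solutions to x_1+…+x_4 = 14 number C(14+3,3) = 680.
Subtract solutions that violate a single cap (substitute x_i' = x_i − (cap_i+1)): x_1 ≥ 6 gives C(11,3) = 165; x_2 ≥ 7 gives C(10,3) = 120; x_3 ≥ 4 gives C(13,3) = 286; x_4 ≥ 7 gives C(10,3) = 120. Together 691.
Add back pairs where two caps are both exceeded: 4 + 35 + 4 + 20 + 1 + 20 = 84.
By inclusion–exclusion the count is 680 − 691 + 84 = 73.

73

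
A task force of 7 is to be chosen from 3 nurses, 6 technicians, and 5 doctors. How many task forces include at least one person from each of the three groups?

Total 7-person selections from all 14: C(14,7) = 3432.
Selections missing a whole group: no nurses → C(11,7) = 330; no technicians → C(8,7) = 8; no doctors → C(9,7) = 36.
Add back selections omitting two groups (i.e. drawn from a single group): C(3,7) + C(6,7) + C(5,7) = 0.
By inclusion–exclusion: 3432 − 374 + 0 = 3058.

3058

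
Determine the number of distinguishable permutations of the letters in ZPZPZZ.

ZPZPZZ has 6 letters with P appearing twice and Z appearing 4 times.
Dividing 6! = 720 by 4!·2! = 48 for the repeated letters gives 15.

15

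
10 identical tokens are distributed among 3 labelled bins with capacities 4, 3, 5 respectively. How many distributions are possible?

6

Without the upper bounds there are C(12,2) = 66 ways to split 10 among 3 bins.
Subtract solutions that violate a single cap (substitute x_i' = x_i − (cap_i+1)): x_1 ≥ 5 gives C(7,2) = 21; x_2 ≥ 4 gives C(8,2) = 28; x_3 ≥ 6 gives C(6,2) = 15. Together 64.
Add back pairs where two caps are both exceeded: 3 + 0 + 1 = 4.
By inclusion–exclusion the count is 66 − 64 + 4 = 6.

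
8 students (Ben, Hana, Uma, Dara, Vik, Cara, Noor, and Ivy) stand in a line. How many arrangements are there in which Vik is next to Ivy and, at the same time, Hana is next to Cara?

Treat {Vik,Ivy} as one block (2 orders) and {Hana,Cara} as another (2 orders).
That leaves 6 units to arrange: 2 × 2 × 6! = 4 × 720 = 2880.

2880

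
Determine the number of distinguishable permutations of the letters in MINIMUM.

Letter multiplicities in MINIMUM: I×2, M×3, N×1, U×1.
Dividing 7! = 5040 by 3!·2! = 12 for the repeated letters gives 420.

420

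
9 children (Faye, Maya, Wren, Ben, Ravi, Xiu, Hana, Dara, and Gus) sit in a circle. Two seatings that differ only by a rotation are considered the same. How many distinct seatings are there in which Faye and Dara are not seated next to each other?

All circular seatings of 9 people number (8)! = 40320.
Seatings with Faye beside Dara: treat them as a block with 2 internal orders, giving 2 × (7)! = 10080.
Subtracting, 40320 − 10080 = 30240.

30240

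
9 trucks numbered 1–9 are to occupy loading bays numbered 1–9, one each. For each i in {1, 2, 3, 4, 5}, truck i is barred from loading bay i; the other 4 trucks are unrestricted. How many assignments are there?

205056

Let Aᵢ (for 1 ≤ i ≤ 5) be the placements that put truck i in its forbidden loading bay. Any j of these fix j positions, leaving (9−j)! ways to fill the rest, and there are C(5,j) ways to pick which j.
By inclusion–exclusion, the number of valid placements is Σ_{j=0}^{5} (−1)^j C(5,j)·(9−j)!.
Computing: 362880 − 201600 + 50400 − 7200 + 600 − 24 = 205056.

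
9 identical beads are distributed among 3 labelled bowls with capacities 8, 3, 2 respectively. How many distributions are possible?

Ignoring the caps, the number of non-negative solutions to x_1+…+x_3 = 9 is C(11,2) = 55.
Subtract solutions that violate a single cap (substitute x_i' = x_i − (cap_i+1)): x_1 ≥ 9 gives C(2,2) = 1; x_2 ≥ 4 gives C(7,2) = 21; x_3 ≥ 3 gives C(8,2) = 28. Together 50.
Add back pairs where two caps are both exceeded: 0 + 0 + 6 = 6.
By inclusion–exclusion the count is 55 − 50 + 6 = 11.

11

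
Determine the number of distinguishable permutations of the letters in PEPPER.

60

Letter multiplicities in PEPPER: E×2, P×3, R×1.
Dividing 6! = 720 by 3!·2! = 12 for the repeated letters gives 60.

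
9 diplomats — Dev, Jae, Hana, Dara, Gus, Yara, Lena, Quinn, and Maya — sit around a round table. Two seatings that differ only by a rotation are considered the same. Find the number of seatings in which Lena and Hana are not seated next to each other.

30240

Without the restriction there are (8)! = 40320 seatings.
Seatings with Lena beside Hana: treat them as a block with 2 internal orders, giving 2 × (7)! = 10080.
Subtracting, 40320 − 10080 = 30240.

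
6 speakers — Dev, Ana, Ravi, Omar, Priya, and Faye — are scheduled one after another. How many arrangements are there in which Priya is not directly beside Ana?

480

There are 6! = 720 arrangements in all. If Priya and Ana are adjacent, merging them into one block gives 2·(5)! = 240 arrangements.
Complementary counting: 720 − 240 = 480.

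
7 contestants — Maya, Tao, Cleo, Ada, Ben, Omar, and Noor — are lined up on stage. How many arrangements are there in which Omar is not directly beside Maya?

3600

Of the 7! = 5040 arrangements, those with Omar and Maya adjacent number 2 × 6! = 1440 (treat the pair as a block with 2 internal orders).
So 5040 − 1440 = 3600 arrangements keep them apart.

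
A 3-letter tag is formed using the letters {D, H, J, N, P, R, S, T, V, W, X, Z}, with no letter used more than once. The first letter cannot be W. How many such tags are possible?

The first letter has 12−1 = 11 choices (anything except W).
The remaining 2 letters are filled from the other 11 symbols without repetition: 11 × 10 = 110.
Total: 11 × 110 = 1210.

1210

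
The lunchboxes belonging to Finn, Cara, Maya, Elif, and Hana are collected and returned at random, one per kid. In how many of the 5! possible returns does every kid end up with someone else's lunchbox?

Count assignments avoiding every fixed point. For any j of the 5 kids fixed to their own lunchbox, the other 5−j can be arranged in (5−j)! ways.
By inclusion–exclusion this is Σ_{j=0}^{5} (−1)^j C(5,j)·(5−j)!.
Computing: 120 − 120 + 60 − 20 + 5 − 1 = 44.

44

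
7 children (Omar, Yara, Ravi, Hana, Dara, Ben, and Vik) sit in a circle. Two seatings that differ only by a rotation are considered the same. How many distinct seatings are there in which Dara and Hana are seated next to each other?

Treat {Dara, Hana} as one unit (2 internal orders) and seat the resulting 6 units around the table: (5)! circular arrangements.
So 2 × (5)! = 2 × 120 = 240.

240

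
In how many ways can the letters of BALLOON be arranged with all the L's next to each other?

Treat the 2 copies of L as a single block. The multiset to arrange is then {LL, A, B, N, O, O}, 6 items in all.
That gives (6)!/(2!) = 360 arrangements.

360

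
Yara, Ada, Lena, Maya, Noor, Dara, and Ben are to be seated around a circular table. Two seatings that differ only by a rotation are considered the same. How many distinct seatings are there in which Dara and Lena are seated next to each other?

240

Treat {Dara, Lena} as one unit (2 internal orders) and seat the resulting 6 units around the table: (5)! circular arrangements.
So 2 × (5)! = 2 × 120 = 240.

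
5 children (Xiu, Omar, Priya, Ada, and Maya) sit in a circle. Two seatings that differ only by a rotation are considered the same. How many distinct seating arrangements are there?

Around a circle, 5 distinct people have 5!/5 = (4)! = 24 rotationally distinct seatings.

24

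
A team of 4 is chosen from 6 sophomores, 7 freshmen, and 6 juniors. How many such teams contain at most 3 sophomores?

3861

Split by how many sophomores are chosen (0 through 3).
Sum: C(6,0)·C(13,4) + C(6,1)·C(13,3) + C(6,2)·C(13,2) + C(6,3)·C(13,1) = 715 + 1716 + 1170 + 260 = 3861.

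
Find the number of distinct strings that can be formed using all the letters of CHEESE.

CHEESE has 6 letters with E appearing 3 times.
The number of distinct arrangements is 6!/(3!) = 720/6 = 120.

120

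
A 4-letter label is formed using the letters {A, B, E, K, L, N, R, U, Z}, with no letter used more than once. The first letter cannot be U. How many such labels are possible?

The first letter has 9−1 = 8 choices (anything except U).
The remaining 3 letters are filled from the other 8 symbols without repetition: 8 × 7 × 6 = 336.
Total: 8 × 336 = 2688.

2688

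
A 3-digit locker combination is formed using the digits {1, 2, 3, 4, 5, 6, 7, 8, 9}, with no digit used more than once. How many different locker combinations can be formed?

504

This is a permutation of 3 out of 9: P(9,3) = 9!/6!.
9 × 8 × 7 = 504.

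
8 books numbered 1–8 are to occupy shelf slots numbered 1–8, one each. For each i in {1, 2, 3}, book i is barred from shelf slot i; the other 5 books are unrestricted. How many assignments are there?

Let Aᵢ (for i ∈ {1, 2, 3}) be the placements that put book i in its forbidden shelf slot. Any j of these fix j positions, leaving (8−j)! ways to fill the rest, and there are C(3,j) ways to pick which j.
By inclusion–exclusion, the number of valid placements is Σ_{j=0}^{3} (−1)^j C(3,j)·(8−j)!.
Computing: 40320 − 15120 + 2160 − 120 = 27240.

27240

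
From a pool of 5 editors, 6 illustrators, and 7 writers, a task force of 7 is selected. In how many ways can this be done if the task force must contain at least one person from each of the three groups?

28987

With no constraint there are C(18,7) = 31824 possible selections.
Selections missing a whole group: no editors → C(13,7) = 1716; no illustrators → C(12,7) = 792; no writers → C(11,7) = 330.
Add back selections omitting two groups (i.e. drawn from a single group): C(5,7) + C(6,7) + C(7,7) = 1.
By inclusion–exclusion: 31824 − 2838 + 1 = 28987.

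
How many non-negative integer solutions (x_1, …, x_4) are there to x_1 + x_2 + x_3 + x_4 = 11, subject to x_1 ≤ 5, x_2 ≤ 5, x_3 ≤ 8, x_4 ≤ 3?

130

Ignoring the caps, the number of non-negative solutions to x_1+…+x_4 = 11 is C(14,3) = 364.
Subtract solutions that violate a single cap (substitute x_i' = x_i − (cap_i+1)): x_1 ≥ 6 gives C(8,3) = 56; x_2 ≥ 6 gives C(8,3) = 56; x_3 ≥ 9 gives C(5,3) = 10; x_4 ≥ 4 gives C(10,3) = 120. Together 242.
Add back pairs where two caps are both exceeded: 0 + 0 + 4 + 0 + 4 + 0 = 8.
By inclusion–exclusion the count is 364 − 242 + 8 = 130.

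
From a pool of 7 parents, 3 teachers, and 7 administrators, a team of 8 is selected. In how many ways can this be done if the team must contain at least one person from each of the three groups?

Unrestricted: C(17,8) = 24310 ways to pick any 8 of the 17.
Subtract selections that omit an entire group: no parents → C(10,8) = 45; no teachers → C(14,8) = 3003; no administrators → C(10,8) = 45.
Add back selections omitting two groups (i.e. drawn from a single group): C(7,8) + C(3,8) + C(7,8) = 0.
By inclusion–exclusion: 24310 − 3093 + 0 = 21217.

21217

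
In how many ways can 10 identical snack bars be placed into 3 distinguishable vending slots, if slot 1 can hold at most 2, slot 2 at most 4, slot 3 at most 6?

Without the upper bounds there are C(12,2) = 66 ways to split 10 among 3 vending slots.
Subtract solutions that violate a single cap (substitute x_i' = x_i − (cap_i+1)): x_1 ≥ 3 gives C(9,2) = 36; x_2 ≥ 5 gives C(7,2) = 21; x_3 ≥ 7 gives C(5,2) = 10. Together 67.
Add back pairs where two caps are both exceeded: 6 + 1 + 0 = 7.
By inclusion–exclusion the count is 66 − 67 + 7 = 6.

6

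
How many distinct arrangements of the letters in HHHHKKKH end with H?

With the last slot taken by H, it remains to arrange the other 7 letters (HHHKKKH).
Those 7 letters have H appearing 4 times and K appearing 3 times, giving (7)!/(4!·3!) = 35.

35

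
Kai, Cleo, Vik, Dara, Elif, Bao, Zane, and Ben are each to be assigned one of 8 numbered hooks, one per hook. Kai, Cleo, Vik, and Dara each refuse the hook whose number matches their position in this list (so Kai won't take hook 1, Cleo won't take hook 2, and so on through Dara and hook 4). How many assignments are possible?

Let Aᵢ (for 1 ≤ i ≤ 4) be the placements that put person i in their forbidden hook. Any j of these fix j positions, leaving (8−j)! ways to fill the rest, and there are C(4,j) ways to pick which j.
By inclusion–exclusion, the number of valid placements is Σ_{j=0}^{4} (−1)^j C(4,j)·(8−j)!.
Computing: 40320 − 20160 + 4320 − 480 + 24 = 24024.

24024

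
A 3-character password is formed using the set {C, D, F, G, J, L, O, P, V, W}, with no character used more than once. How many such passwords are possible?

720

Choose and order 3 of the 10 symbols: the first character has 10 options, the next 9, then 8.
That product is 10 × 9 × 8 = 720.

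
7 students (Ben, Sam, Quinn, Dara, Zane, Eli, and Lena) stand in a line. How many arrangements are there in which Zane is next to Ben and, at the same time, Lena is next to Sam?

480

Treat {Zane,Ben} as one block (2 orders) and {Lena,Sam} as another (2 orders).
That leaves 5 units to arrange: 2 × 2 × 5! = 4 × 120 = 480.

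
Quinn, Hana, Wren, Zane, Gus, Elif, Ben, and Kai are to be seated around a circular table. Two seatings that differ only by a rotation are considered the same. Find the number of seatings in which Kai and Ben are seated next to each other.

1440

Treat {Kai, Ben} as one unit (2 internal orders) and seat the resulting 7 units around the table: (6)! circular arrangements.
So 2 × (6)! = 2 × 720 = 1440.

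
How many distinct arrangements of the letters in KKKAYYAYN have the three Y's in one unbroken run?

Treat the 3 copies of Y as a single block. The multiset to arrange is then {YYY, A, A, K, K, K, N}, 7 items in all.
That gives (7)!/(3!·2!) = 420 arrangements.

420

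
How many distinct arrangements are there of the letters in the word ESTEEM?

120

Letter multiplicities in ESTEEM: E×3, M×1, S×1, T×1.
Dividing 6! = 720 by 3! = 6 for the repeated letters gives 120.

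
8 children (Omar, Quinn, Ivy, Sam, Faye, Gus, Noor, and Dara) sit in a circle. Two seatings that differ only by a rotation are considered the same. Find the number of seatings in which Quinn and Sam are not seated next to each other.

3600

All circular seatings of 8 people number (7)! = 5040.
Seatings with Quinn beside Sam: treat them as a block with 2 internal orders, giving 2 × (6)! = 1440.
Subtracting, 5040 − 1440 = 3600.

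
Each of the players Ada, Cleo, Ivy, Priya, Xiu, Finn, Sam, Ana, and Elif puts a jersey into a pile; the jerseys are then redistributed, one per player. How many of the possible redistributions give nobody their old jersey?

Let Aᵢ be the assignments in which player i gets their old jersey. We want the size of the complement of A₁∪…∪A_9.
By inclusion–exclusion this is Σ_{j=0}^{9} (−1)^j C(9,j)·(9−j)!.
Computing: 362880 − 362880 + 181440 − 60480 + 15120 − 3024 + 504 − 72 + 9 − 1 = 133496.

133496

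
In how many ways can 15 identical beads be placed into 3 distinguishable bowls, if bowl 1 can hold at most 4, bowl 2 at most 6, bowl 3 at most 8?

10

By stars and bars, unrestricted non-negative solutions to x_1+…+x_3 = 15 number C(15+2,2) = 136.
Subtract solutions that violate a single cap (substitute x_i' = x_i − (cap_i+1)): x_1 ≥ 5 gives C(12,2) = 66; x_2 ≥ 7 gives C(10,2) = 45; x_3 ≥ 9 gives C(8,2) = 28. Together 139.
Add back pairs where two caps are both exceeded: 10 + 3 + 0 = 13.
By inclusion–exclusion the count is 136 − 139 + 13 = 10.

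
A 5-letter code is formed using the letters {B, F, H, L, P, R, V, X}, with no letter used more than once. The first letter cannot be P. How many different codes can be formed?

5880

The first letter has 8−1 = 7 choices (anything except P).
The remaining 4 letters are filled from the other 7 symbols without repetition: 7 × 6 × 5 × 4 = 840.
Total: 7 × 840 = 5880.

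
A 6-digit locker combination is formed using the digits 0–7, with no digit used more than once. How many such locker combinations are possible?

20160

Choose and order 6 of the 8 symbols: the first digit has 8 options, the next 7, and so on down to 3.
That product is 8 × 7 × 6 × 5 × 4 × 3 = 20160.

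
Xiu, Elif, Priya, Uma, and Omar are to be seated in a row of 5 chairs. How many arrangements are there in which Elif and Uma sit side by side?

48

Place the 3 others and the Elif-Uma pair as 4 objects in a line; the pair has 2 internal arrangements.
That gives 2 × 4! = 2 × 24 = 48.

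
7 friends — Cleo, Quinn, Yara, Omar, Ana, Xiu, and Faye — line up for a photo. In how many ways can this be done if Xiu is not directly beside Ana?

3600

There are 7! = 5040 arrangements in all. If Xiu and Ana are adjacent, merging them into one block gives 2·(6)! = 1440 arrangements.
Complementary counting: 5040 − 1440 = 3600.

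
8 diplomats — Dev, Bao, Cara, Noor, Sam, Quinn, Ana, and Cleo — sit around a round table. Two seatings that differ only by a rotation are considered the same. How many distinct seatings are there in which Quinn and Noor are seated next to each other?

1440

Treat {Quinn, Noor} as one unit (2 internal orders) and seat the resulting 7 units around the table: (6)! circular arrangements.
So 2 × (6)! = 2 × 720 = 1440.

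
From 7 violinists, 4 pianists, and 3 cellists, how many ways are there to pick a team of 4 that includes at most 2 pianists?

Split by how many pianists are chosen (0 through 2).
Sum: C(4,0)·C(10,4) + C(4,1)·C(10,3) + C(4,2)·C(10,2) = 210 + 480 + 270 = 960.

960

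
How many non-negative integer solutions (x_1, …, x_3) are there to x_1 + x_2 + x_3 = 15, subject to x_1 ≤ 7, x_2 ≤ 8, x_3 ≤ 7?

Without the upper bounds there are C(17,2) = 136 ways to split 15 among 3 variables.
Subtract solutions that violate a single cap (substitute x_i' = x_i − (cap_i+1)): x_1 ≥ 8 gives C(9,2) = 36; x_2 ≥ 9 gives C(8,2) = 28; x_3 ≥ 8 gives C(9,2) = 36. Together 100.
No two caps can be exceeded simultaneously, so the pair terms are all 0.
By inclusion–exclusion the count is 136 − 100 + 0 = 36.

36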